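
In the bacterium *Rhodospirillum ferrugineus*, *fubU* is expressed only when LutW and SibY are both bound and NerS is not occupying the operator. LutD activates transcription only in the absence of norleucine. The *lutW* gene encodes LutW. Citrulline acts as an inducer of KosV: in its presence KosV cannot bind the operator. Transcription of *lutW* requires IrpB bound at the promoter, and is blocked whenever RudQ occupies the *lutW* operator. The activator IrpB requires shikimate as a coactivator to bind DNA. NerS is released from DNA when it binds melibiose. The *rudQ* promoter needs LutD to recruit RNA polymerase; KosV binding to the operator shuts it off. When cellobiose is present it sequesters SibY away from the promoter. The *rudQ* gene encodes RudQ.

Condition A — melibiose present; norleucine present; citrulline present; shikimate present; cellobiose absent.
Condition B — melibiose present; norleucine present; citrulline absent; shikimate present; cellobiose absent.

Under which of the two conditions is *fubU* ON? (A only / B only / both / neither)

Condition A:
Melibiose is present, so NerS is inactive.
Norleucine is present, so LutD is inactive.
Citrulline is present, so KosV is inactive.
Required activator LutD is absent, so *rudQ* is not transcribed.
So RudQ is not produced.
Shikimate is present, so IrpB is active.
No repressor is bound and IrpB is active, so *lutW* is transcribed.
So LutW is produced and active.
Cellobiose is absent, so SibY is active.
No repressor is bound and LutW and SibY are active, so *fubU* is transcribed.
→ *fubU* is ON in A.
Condition B:
Melibiose is present, so NerS is inactive.
Norleucine is present, so LutD is inactive.
Citrulline is absent, so KosV is active.
With repressor KosV bound, *rudQ* is not transcribed.
So RudQ is not produced.
Shikimate is present, so IrpB is active.
No repressor is bound and IrpB is active, so *lutW* is transcribed.
So LutW is produced and active.
Cellobiose is absent, so SibY is active.
No repressor is bound and LutW and SibY are active, so *fubU* is transcribed.
→ *fubU* is ON in B.

both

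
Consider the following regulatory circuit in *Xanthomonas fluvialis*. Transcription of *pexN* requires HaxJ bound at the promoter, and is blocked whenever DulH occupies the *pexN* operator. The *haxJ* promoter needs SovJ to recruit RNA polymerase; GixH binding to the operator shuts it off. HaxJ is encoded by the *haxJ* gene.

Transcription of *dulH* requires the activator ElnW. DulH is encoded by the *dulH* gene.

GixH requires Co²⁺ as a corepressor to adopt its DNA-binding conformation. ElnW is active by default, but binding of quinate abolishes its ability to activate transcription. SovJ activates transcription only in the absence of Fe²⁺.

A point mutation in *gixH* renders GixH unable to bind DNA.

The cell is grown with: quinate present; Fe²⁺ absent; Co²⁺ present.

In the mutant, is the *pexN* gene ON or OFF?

Quinate is present, so ElnW is inactive.
Required activator ElnW is absent, so *dulH* is not transcribed.
So DulH is not produced.
GixH is non-functional in this strain, so it has no effect.
Fe²⁺ is absent, so SovJ is active.
No repressor is bound and SovJ is active, so *haxJ* is transcribed.
So HaxJ is produced and active.
No repressor is bound and HaxJ is active, so *pexN* is transcribed.

ON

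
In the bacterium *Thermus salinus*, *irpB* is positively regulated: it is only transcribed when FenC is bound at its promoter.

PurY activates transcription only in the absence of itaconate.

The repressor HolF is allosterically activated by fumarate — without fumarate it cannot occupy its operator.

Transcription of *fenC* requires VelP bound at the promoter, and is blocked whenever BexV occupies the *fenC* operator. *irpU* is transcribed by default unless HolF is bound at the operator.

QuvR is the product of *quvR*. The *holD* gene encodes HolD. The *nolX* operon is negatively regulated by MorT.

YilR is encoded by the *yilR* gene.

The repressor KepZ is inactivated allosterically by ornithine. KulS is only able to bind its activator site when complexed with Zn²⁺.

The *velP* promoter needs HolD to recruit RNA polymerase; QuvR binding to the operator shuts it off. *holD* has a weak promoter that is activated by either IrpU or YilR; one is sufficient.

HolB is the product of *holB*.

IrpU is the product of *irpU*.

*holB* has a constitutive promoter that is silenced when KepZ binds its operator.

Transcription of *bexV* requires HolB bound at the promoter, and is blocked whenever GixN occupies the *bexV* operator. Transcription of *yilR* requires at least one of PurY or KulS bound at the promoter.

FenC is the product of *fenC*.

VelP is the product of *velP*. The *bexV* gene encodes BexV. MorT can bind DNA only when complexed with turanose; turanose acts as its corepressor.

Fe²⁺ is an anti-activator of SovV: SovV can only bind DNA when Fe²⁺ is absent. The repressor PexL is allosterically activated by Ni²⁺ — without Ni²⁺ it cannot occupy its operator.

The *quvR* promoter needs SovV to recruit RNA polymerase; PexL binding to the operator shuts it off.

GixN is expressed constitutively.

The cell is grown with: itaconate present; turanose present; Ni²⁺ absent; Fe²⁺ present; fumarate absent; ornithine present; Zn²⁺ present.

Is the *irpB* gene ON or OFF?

Fumarate is absent, so HolF is inactive.
With no repressor bound, *irpU* is transcribed.
So IrpU is produced and active.
Itaconate is present, so PurY is inactive.
Zn²⁺ is present, so KulS is active.
Activator KulS is present, so *yilR* is transcribed.
So YilR is produced and active.
Activator IrpU is present, so *holD* is transcribed.
So HolD is produced and active.
Fe²⁺ is present, so SovV is inactive.
Ni²⁺ is absent, so PexL is inactive.
Required activator SovV is absent, so *quvR* is not transcribed.
So QuvR is not produced.
No repressor is bound and HolD is active, so *velP* is transcribed.
So VelP is produced and active.
GixN is produced constitutively and is active.
Ornithine is present, so KepZ is inactive.
With no repressor bound, *holB* is transcribed.
So HolB is produced and active.
With repressor GixN bound, *bexV* is not transcribed.
So BexV is not produced.
No repressor is bound and VelP is active, so *fenC* is transcribed.
So FenC is produced and active.
No repressor is bound and FenC is active, so *irpB* is transcribed.

ON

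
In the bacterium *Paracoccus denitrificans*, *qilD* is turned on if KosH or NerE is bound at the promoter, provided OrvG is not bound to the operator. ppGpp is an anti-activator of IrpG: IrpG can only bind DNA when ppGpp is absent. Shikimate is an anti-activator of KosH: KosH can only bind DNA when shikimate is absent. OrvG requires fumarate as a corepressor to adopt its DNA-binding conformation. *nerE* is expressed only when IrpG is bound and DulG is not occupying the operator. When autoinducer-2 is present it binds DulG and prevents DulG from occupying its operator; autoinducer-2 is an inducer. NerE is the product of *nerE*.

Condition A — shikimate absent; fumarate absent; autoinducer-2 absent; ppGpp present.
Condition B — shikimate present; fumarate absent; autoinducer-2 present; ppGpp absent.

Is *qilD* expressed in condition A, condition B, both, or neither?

both

Condition A:
Shikimate is absent, so KosH is active.
Fumarate is absent, so OrvG is inactive.
Autoinducer-2 is absent, so DulG is active.
ppGpp is present, so IrpG is inactive.
With repressor DulG bound, *nerE* is not transcribed.
So NerE is not produced.
Activator KosH is present, so *qilD* is transcribed.
→ *qilD* is ON in A.
Condition B:
Shikimate is present, so KosH is inactive.
Fumarate is absent, so OrvG is inactive.
Autoinducer-2 is present, so DulG is inactive.
ppGpp is absent, so IrpG is active.
No repressor is bound and IrpG is active, so *nerE* is transcribed.
So NerE is produced and active.
Activator NerE is present, so *qilD* is transcribed.
→ *qilD* is ON in B.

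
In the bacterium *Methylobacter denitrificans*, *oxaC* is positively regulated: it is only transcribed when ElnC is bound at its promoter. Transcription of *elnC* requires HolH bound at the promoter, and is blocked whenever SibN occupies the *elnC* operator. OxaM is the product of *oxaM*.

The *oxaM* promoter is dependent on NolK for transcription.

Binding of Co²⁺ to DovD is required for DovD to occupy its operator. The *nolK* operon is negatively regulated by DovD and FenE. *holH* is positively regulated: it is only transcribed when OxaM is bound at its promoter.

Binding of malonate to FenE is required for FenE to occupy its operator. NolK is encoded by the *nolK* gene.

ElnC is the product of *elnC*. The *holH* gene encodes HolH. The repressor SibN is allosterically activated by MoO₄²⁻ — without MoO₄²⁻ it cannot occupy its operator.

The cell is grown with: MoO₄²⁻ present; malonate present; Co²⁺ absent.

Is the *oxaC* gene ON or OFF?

Co²⁺ is absent, so DovD is inactive.
Malonate is present, so FenE is active.
With repressor FenE bound, *nolK* is not transcribed.
So NolK is not produced.
Required activator NolK is absent, so *oxaM* is not transcribed.
So OxaM is not produced.
Required activator OxaM is absent, so *holH* is not transcribed.
So HolH is not produced.
MoO₄²⁻ is present, so SibN is active.
With repressor SibN bound, *elnC* is not transcribed.
So ElnC is not produced.
Required activator ElnC is absent, so *oxaC* is not transcribed.

OFF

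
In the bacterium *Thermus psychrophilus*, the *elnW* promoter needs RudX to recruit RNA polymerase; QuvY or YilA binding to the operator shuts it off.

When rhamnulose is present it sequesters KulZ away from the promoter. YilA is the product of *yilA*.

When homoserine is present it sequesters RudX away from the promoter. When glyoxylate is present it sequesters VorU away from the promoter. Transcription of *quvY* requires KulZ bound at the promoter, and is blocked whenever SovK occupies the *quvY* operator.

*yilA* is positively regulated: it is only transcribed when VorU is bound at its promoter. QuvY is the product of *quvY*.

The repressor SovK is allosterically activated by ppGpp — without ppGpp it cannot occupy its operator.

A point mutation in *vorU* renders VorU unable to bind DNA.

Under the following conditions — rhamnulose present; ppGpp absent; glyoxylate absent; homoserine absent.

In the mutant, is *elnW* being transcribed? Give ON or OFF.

ON

ppGpp is absent, so SovK is inactive.
Rhamnulose is present, so KulZ is inactive.
Required activator KulZ is absent, so *quvY* is not transcribed.
So QuvY is not produced.
Homoserine is absent, so RudX is active.
VorU is non-functional in this strain, so it has no effect.
Required activator VorU is absent, so *yilA* is not transcribed.
So YilA is not produced.
No repressor is bound and RudX is active, so *elnW* is transcribed.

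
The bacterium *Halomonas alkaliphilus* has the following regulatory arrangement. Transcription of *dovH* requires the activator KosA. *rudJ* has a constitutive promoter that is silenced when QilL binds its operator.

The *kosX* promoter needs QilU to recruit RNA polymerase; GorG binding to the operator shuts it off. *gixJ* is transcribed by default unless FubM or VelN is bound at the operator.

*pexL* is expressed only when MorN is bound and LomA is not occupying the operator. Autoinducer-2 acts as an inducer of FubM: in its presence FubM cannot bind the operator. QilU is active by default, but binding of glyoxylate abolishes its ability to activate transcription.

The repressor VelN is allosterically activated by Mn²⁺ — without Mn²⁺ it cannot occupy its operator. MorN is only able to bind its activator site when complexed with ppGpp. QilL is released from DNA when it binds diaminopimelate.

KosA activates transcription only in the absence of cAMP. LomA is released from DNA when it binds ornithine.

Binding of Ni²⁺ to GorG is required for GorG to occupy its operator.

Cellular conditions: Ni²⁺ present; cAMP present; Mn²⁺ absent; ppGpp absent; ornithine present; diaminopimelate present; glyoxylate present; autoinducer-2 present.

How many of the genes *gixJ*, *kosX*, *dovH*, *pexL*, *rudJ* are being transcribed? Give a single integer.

Autoinducer-2 is present, so FubM is inactive.
Mn²⁺ is absent, so VelN is inactive.
With no repressor bound, *gixJ* is transcribed.
→ *gixJ* is ON.
Ni²⁺ is present, so GorG is active.
Glyoxylate is present, so QilU is inactive.
With repressor GorG bound, *kosX* is not transcribed.
→ *kosX* is OFF.
cAMP is present, so KosA is inactive.
Required activator KosA is absent, so *dovH* is not transcribed.
→ *dovH* is OFF.
ppGpp is absent, so MorN is inactive.
Ornithine is present, so LomA is inactive.
Required activator MorN is absent, so *pexL* is not transcribed.
→ *pexL* is OFF.
Diaminopimelate is present, so QilL is inactive.
With no repressor bound, *rudJ* is transcribed.
→ *rudJ* is ON.
2 of the 5 genes are transcribed.

2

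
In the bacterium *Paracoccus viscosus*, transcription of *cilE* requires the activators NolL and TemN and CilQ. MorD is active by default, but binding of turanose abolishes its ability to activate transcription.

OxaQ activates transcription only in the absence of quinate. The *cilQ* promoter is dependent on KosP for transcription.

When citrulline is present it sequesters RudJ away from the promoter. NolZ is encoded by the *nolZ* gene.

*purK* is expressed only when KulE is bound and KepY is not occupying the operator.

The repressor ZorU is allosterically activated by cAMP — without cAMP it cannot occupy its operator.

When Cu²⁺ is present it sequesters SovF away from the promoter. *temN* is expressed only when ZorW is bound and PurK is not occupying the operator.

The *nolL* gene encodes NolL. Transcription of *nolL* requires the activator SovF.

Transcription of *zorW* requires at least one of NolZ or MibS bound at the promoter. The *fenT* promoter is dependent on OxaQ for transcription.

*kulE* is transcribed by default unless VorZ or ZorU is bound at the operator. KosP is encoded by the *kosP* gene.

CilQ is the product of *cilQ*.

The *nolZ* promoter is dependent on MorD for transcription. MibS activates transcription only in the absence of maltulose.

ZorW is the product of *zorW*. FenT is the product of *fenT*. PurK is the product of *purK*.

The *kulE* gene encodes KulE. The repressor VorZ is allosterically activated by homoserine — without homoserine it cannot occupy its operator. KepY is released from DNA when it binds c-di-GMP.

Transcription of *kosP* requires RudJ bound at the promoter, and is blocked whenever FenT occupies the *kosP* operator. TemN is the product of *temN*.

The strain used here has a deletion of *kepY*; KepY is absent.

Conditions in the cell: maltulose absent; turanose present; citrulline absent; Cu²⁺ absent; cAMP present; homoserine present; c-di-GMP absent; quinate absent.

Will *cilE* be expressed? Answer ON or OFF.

Cu²⁺ is absent, so SovF is active.
No repressor is bound and SovF is active, so *nolL* is transcribed.
So NolL is produced and active.
Homoserine is present, so VorZ is active.
cAMP is present, so ZorU is active.
With repressor VorZ bound, *kulE* is not transcribed.
So KulE is not produced.
KepY is non-functional in this strain, so it has no effect.
Required activator KulE is absent, so *purK* is not transcribed.
So PurK is not produced.
Turanose is present, so MorD is inactive.
Required activator MorD is absent, so *nolZ* is not transcribed.
So NolZ is not produced.
Maltulose is absent, so MibS is active.
Activator MibS is present, so *zorW* is transcribed.
So ZorW is produced and active.
No repressor is bound and ZorW is active, so *temN* is transcribed.
So TemN is produced and active.
Quinate is absent, so OxaQ is active.
No repressor is bound and OxaQ is active, so *fenT* is transcribed.
So FenT is produced and active.
Citrulline is absent, so RudJ is active.
With repressor FenT bound, *kosP* is not transcribed.
So KosP is not produced.
Required activator KosP is absent, so *cilQ* is not transcribed.
So CilQ is not produced.
Required activator CilQ is absent, so *cilE* is not transcribed.

OFF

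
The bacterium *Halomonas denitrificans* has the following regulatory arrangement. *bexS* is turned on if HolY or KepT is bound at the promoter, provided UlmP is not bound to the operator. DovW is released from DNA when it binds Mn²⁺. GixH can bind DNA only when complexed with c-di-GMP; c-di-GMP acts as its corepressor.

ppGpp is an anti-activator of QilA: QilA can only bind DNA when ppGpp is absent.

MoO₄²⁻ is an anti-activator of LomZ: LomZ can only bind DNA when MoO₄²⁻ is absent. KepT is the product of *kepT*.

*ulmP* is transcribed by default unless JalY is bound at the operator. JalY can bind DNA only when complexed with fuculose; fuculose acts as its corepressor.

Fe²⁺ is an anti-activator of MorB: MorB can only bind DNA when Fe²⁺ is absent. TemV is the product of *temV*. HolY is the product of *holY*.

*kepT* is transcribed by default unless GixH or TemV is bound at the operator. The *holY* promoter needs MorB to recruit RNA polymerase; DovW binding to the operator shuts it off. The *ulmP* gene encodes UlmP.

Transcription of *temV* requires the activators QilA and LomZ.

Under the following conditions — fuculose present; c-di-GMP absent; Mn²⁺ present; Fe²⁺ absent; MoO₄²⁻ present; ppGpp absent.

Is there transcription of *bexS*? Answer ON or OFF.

ON

Fuculose is present, so JalY is active.
With repressor JalY bound, *ulmP* is not transcribed.
So UlmP is not produced.
Mn²⁺ is present, so DovW is inactive.
Fe²⁺ is absent, so MorB is active.
No repressor is bound and MorB is active, so *holY* is transcribed.
So HolY is produced and active.
c-di-GMP is absent, so GixH is inactive.
ppGpp is absent, so QilA is active.
MoO₄²⁻ is present, so LomZ is inactive.
Required activator LomZ is absent, so *temV* is not transcribed.
So TemV is not produced.
With no repressor bound, *kepT* is transcribed.
So KepT is produced and active.
Activator HolY is present, so *bexS* is transcribed.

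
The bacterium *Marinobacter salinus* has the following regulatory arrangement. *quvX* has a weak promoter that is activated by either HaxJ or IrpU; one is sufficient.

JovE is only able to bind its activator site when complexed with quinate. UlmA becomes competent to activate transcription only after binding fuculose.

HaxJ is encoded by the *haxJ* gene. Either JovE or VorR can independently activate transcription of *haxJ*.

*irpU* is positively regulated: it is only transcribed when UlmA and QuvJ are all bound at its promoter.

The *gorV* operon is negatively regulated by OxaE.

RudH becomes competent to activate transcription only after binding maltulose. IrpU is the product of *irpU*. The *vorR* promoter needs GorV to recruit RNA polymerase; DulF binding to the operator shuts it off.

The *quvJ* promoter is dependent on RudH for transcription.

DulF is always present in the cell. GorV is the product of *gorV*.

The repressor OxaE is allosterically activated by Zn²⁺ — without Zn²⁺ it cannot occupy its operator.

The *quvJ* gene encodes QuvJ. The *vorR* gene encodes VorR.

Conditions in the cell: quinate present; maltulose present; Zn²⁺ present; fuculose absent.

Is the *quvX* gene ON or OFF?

Quinate is present, so JovE is active.
Zn²⁺ is present, so OxaE is active.
With repressor OxaE bound, *gorV* is not transcribed.
So GorV is not produced.
DulF is produced constitutively and is active.
With repressor DulF bound, *vorR* is not transcribed.
So VorR is not produced.
Activator JovE is present, so *haxJ* is transcribed.
So HaxJ is produced and active.
Fuculose is absent, so UlmA is inactive.
Maltulose is present, so RudH is active.
No repressor is bound and RudH is active, so *quvJ* is transcribed.
So QuvJ is produced and active.
Required activator UlmA is absent, so *irpU* is not transcribed.
So IrpU is not produced.
Activator HaxJ is present, so *quvX* is transcribed.

ON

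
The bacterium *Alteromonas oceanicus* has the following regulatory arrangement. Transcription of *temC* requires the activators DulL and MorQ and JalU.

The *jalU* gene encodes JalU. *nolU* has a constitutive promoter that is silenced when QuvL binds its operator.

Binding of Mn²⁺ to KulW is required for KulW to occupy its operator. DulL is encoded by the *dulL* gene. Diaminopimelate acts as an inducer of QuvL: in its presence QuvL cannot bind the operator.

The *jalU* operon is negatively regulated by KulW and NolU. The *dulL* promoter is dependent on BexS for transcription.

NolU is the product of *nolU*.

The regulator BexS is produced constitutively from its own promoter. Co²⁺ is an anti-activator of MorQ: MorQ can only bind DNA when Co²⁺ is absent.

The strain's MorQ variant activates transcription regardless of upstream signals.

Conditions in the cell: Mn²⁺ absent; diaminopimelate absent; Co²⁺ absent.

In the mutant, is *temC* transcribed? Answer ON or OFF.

ON

BexS is produced constitutively and is active.
No repressor is bound and BexS is active, so *dulL* is transcribed.
So DulL is produced and active.
MorQ is constitutively active in this strain.
Mn²⁺ is absent, so KulW is inactive.
Diaminopimelate is absent, so QuvL is active.
With repressor QuvL bound, *nolU* is not transcribed.
So NolU is not produced.
With no repressor bound, *jalU* is transcribed.
So JalU is produced and active.
No repressor is bound and DulL and MorQ and JalU are active, so *temC* is transcribed.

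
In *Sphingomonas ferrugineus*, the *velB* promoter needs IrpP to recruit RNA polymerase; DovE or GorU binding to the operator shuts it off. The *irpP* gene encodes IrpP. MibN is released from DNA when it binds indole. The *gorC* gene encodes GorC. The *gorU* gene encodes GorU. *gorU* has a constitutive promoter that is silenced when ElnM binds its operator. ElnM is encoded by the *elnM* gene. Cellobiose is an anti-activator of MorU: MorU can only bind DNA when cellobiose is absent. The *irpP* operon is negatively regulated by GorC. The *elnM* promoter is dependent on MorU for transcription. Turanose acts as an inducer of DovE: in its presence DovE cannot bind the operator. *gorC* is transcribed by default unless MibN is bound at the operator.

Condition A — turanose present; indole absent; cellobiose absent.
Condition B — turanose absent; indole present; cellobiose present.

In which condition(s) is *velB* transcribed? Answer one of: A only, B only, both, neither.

Condition A:
Turanose is present, so DovE is inactive.
Indole is absent, so MibN is active.
With repressor MibN bound, *gorC* is not transcribed.
So GorC is not produced.
With no repressor bound, *irpP* is transcribed.
So IrpP is produced and active.
Cellobiose is absent, so MorU is active.
No repressor is bound and MorU is active, so *elnM* is transcribed.
So ElnM is produced and active.
With repressor ElnM bound, *gorU* is not transcribed.
So GorU is not produced.
No repressor is bound and IrpP is active, so *velB* is transcribed.
→ *velB* is ON in A.
Condition B:
Turanose is absent, so DovE is active.
Indole is present, so MibN is inactive.
With no repressor bound, *gorC* is transcribed.
So GorC is produced and active.
With repressor GorC bound, *irpP* is not transcribed.
So IrpP is not produced.
Cellobiose is present, so MorU is inactive.
Required activator MorU is absent, so *elnM* is not transcribed.
So ElnM is not produced.
With no repressor bound, *gorU* is transcribed.
So GorU is produced and active.
With repressor DovE bound, *velB* is not transcribed.
→ *velB* is OFF in B.

A only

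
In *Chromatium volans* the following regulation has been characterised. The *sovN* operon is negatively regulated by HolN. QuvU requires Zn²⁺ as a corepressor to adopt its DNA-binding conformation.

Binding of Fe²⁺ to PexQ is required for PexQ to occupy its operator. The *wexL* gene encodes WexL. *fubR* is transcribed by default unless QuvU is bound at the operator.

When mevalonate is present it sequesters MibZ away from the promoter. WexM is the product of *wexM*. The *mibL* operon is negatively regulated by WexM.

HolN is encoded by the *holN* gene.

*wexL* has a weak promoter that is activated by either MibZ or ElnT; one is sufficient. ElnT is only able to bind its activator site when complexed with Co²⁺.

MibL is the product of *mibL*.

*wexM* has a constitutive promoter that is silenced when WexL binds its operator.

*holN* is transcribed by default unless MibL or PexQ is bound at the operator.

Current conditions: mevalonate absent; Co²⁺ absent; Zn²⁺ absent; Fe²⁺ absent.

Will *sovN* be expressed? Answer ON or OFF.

ON

Mevalonate is absent, so MibZ is active.
Co²⁺ is absent, so ElnT is inactive.
Activator MibZ is present, so *wexL* is transcribed.
So WexL is produced and active.
With repressor WexL bound, *wexM* is not transcribed.
So WexM is not produced.
With no repressor bound, *mibL* is transcribed.
So MibL is produced and active.
Fe²⁺ is absent, so PexQ is inactive.
With repressor MibL bound, *holN* is not transcribed.
So HolN is not produced.
With no repressor bound, *sovN* is transcribed.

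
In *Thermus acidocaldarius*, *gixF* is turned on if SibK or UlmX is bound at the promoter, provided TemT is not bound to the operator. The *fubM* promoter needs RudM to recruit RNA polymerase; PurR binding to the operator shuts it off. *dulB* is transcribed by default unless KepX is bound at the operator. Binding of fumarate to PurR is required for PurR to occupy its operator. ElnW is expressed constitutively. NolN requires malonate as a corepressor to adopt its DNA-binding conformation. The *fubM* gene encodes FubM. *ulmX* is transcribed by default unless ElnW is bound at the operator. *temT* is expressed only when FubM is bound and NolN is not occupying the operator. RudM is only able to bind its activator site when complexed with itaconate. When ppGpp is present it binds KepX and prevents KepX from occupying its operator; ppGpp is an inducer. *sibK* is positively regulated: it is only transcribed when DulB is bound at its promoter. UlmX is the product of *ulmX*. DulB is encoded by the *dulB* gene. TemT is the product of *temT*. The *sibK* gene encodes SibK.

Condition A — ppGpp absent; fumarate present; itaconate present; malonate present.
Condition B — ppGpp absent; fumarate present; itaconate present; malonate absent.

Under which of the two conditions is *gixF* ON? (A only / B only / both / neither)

neither

Condition A:
ppGpp is absent, so KepX is active.
With repressor KepX bound, *dulB* is not transcribed.
So DulB is not produced.
Required activator DulB is absent, so *sibK* is not transcribed.
So SibK is not produced.
Fumarate is present, so PurR is active.
Itaconate is present, so RudM is active.
With repressor PurR bound, *fubM* is not transcribed.
So FubM is not produced.
Malonate is present, so NolN is active.
With repressor NolN bound, *temT* is not transcribed.
So TemT is not produced.
ElnW is produced constitutively and is active.
With repressor ElnW bound, *ulmX* is not transcribed.
So UlmX is not produced.
No activator is available at the *gixF* promoter, so *gixF* is not transcribed.
→ *gixF* is OFF in A.
Condition B:
ppGpp is absent, so KepX is active.
With repressor KepX bound, *dulB* is not transcribed.
So DulB is not produced.
Required activator DulB is absent, so *sibK* is not transcribed.
So SibK is not produced.
Fumarate is present, so PurR is active.
Itaconate is present, so RudM is active.
With repressor PurR bound, *fubM* is not transcribed.
So FubM is not produced.
Malonate is absent, so NolN is inactive.
Required activator FubM is absent, so *temT* is not transcribed.
So TemT is not produced.
ElnW is produced constitutively and is active.
With repressor ElnW bound, *ulmX* is not transcribed.
So UlmX is not produced.
No activator is available at the *gixF* promoter, so *gixF* is not transcribed.
→ *gixF* is OFF in B.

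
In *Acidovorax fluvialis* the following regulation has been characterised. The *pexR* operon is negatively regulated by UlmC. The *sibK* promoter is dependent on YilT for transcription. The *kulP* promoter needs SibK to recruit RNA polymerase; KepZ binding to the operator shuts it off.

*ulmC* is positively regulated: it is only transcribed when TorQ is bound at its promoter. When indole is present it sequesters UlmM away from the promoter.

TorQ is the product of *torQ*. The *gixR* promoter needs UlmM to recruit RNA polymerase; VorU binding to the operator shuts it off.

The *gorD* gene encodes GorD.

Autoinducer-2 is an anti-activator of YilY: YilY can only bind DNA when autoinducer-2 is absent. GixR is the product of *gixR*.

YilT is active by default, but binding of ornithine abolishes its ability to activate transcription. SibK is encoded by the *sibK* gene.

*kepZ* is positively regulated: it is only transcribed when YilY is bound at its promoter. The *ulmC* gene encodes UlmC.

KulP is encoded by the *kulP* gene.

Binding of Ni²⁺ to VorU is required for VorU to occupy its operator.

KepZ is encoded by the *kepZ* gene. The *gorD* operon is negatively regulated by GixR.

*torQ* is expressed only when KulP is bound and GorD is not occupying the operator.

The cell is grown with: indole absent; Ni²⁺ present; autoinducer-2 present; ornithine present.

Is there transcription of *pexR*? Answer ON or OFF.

ON

Indole is absent, so UlmM is active.
Ni²⁺ is present, so VorU is active.
With repressor VorU bound, *gixR* is not transcribed.
So GixR is not produced.
With no repressor bound, *gorD* is transcribed.
So GorD is produced and active.
Autoinducer-2 is present, so YilY is inactive.
Required activator YilY is absent, so *kepZ* is not transcribed.
So KepZ is not produced.
Ornithine is present, so YilT is inactive.
Required activator YilT is absent, so *sibK* is not transcribed.
So SibK is not produced.
Required activator SibK is absent, so *kulP* is not transcribed.
So KulP is not produced.
With repressor GorD bound, *torQ* is not transcribed.
So TorQ is not produced.
Required activator TorQ is absent, so *ulmC* is not transcribed.
So UlmC is not produced.
With no repressor bound, *pexR* is transcribed.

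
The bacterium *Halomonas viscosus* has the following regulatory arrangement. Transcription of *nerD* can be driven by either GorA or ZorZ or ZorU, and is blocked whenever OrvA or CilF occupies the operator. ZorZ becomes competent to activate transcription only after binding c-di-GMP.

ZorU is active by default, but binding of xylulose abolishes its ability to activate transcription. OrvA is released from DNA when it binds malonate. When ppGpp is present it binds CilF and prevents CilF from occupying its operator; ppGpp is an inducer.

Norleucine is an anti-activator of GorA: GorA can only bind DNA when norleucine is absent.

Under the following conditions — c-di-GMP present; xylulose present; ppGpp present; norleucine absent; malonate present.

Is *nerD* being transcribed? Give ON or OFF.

ON

Malonate is present, so OrvA is inactive.
Norleucine is absent, so GorA is active.
c-di-GMP is present, so ZorZ is active.
Xylulose is present, so ZorU is inactive.
ppGpp is present, so CilF is inactive.
Activator GorA is present, so *nerD* is transcribed.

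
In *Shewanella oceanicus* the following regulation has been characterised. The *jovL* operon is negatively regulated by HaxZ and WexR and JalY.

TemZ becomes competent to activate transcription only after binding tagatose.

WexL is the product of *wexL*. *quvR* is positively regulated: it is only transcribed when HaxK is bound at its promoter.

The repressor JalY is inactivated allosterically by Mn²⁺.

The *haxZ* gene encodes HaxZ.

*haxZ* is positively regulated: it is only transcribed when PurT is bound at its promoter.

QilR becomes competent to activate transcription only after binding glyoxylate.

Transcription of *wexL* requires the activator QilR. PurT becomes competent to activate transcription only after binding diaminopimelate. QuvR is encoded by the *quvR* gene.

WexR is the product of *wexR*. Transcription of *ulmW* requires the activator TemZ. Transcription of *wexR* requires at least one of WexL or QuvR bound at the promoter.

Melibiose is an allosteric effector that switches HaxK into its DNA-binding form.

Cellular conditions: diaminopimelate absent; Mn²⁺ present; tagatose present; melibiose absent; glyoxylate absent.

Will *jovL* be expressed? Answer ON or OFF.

Diaminopimelate is absent, so PurT is inactive.
Required activator PurT is absent, so *haxZ* is not transcribed.
So HaxZ is not produced.
Glyoxylate is absent, so QilR is inactive.
Required activator QilR is absent, so *wexL* is not transcribed.
So WexL is not produced.
Melibiose is absent, so HaxK is inactive.
Required activator HaxK is absent, so *quvR* is not transcribed.
So QuvR is not produced.
No activator is available at the *wexR* promoter, so *wexR* is not transcribed.
So WexR is not produced.
Mn²⁺ is present, so JalY is inactive.
With no repressor bound, *jovL* is transcribed.

ON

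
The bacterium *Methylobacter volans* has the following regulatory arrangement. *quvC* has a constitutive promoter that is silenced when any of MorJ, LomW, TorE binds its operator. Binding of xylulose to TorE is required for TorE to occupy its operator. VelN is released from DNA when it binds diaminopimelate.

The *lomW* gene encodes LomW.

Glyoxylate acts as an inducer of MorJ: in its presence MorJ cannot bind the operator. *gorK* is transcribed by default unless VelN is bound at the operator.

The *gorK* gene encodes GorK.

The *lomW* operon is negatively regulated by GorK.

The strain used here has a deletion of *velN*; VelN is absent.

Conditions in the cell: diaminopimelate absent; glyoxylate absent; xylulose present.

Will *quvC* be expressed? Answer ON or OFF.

OFF

Glyoxylate is absent, so MorJ is active.
VelN is non-functional in this strain, so it has no effect.
With no repressor bound, *gorK* is transcribed.
So GorK is produced and active.
With repressor GorK bound, *lomW* is not transcribed.
So LomW is not produced.
Xylulose is present, so TorE is active.
With repressor MorJ bound, *quvC* is not transcribed.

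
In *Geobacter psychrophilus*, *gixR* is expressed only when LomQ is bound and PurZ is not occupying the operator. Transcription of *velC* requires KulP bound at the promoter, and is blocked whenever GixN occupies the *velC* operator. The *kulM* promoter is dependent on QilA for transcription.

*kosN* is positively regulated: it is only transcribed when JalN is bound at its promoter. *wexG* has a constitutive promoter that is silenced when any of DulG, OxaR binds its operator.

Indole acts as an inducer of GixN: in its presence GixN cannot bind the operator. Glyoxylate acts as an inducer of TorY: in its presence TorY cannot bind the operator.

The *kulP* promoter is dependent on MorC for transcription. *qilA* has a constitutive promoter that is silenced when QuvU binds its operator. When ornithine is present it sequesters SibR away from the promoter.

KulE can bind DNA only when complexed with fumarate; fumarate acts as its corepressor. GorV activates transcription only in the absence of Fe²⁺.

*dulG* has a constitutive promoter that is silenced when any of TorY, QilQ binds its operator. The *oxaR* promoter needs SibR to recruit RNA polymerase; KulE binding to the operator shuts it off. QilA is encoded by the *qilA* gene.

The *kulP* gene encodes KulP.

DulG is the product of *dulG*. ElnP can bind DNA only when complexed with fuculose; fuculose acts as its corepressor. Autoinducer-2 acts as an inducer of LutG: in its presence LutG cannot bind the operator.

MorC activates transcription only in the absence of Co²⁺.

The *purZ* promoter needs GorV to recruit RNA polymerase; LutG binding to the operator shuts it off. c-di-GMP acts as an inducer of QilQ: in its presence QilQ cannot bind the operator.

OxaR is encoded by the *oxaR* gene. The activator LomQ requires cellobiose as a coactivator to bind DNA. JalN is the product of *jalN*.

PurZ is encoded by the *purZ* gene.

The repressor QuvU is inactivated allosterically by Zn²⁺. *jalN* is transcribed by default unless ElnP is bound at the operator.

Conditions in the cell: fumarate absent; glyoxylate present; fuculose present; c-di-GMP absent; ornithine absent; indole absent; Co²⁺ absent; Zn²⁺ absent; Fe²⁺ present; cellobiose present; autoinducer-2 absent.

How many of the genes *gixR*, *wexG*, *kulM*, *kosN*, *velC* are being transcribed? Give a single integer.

Autoinducer-2 is absent, so LutG is active.
Fe²⁺ is present, so GorV is inactive.
With repressor LutG bound, *purZ* is not transcribed.
So PurZ is not produced.
Cellobiose is present, so LomQ is active.
No repressor is bound and LomQ is active, so *gixR* is transcribed.
→ *gixR* is ON.
Glyoxylate is present, so TorY is inactive.
c-di-GMP is absent, so QilQ is active.
With repressor QilQ bound, *dulG* is not transcribed.
So DulG is not produced.
Ornithine is absent, so SibR is active.
Fumarate is absent, so KulE is inactive.
No repressor is bound and SibR is active, so *oxaR* is transcribed.
So OxaR is produced and active.
With repressor OxaR bound, *wexG* is not transcribed.
→ *wexG* is OFF.
Zn²⁺ is absent, so QuvU is active.
With repressor QuvU bound, *qilA* is not transcribed.
So QilA is not produced.
Required activator QilA is absent, so *kulM* is not transcribed.
→ *kulM* is OFF.
Fuculose is present, so ElnP is active.
With repressor ElnP bound, *jalN* is not transcribed.
So JalN is not produced.
Required activator JalN is absent, so *kosN* is not transcribed.
→ *kosN* is OFF.
Co²⁺ is absent, so MorC is active.
No repressor is bound and MorC is active, so *kulP* is transcribed.
So KulP is produced and active.
Indole is absent, so GixN is active.
With repressor GixN bound, *velC* is not transcribed.
→ *velC* is OFF.
1 of the 5 genes is transcribed.

1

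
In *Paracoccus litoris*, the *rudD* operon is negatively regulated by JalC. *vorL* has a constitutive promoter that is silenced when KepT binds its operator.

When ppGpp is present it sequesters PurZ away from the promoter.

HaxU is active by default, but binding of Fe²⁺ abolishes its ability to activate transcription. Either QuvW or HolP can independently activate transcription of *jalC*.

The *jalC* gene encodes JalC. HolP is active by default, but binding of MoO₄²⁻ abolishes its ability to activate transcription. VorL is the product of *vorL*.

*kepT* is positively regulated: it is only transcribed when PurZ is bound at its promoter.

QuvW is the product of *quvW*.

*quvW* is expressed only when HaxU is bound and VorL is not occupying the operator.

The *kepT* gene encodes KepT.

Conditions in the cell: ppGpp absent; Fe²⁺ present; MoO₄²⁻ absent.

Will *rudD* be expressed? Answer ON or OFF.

OFF

ppGpp is absent, so PurZ is active.
No repressor is bound and PurZ is active, so *kepT* is transcribed.
So KepT is produced and active.
With repressor KepT bound, *vorL* is not transcribed.
So VorL is not produced.
Fe²⁺ is present, so HaxU is inactive.
Required activator HaxU is absent, so *quvW* is not transcribed.
So QuvW is not produced.
MoO₄²⁻ is absent, so HolP is active.
Activator HolP is present, so *jalC* is transcribed.
So JalC is produced and active.
With repressor JalC bound, *rudD* is not transcribed.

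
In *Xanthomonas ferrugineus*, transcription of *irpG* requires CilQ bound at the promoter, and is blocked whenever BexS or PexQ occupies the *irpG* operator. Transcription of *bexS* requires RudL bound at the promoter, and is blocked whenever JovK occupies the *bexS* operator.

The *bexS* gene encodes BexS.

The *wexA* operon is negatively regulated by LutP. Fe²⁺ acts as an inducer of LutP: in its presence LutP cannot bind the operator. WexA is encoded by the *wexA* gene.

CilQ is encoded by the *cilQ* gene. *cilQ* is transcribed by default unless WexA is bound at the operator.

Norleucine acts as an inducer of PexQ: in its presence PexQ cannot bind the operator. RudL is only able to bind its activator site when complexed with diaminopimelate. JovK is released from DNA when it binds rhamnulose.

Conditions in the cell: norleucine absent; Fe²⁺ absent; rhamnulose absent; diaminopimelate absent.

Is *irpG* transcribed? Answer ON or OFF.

Diaminopimelate is absent, so RudL is inactive.
Rhamnulose is absent, so JovK is active.
With repressor JovK bound, *bexS* is not transcribed.
So BexS is not produced.
Fe²⁺ is absent, so LutP is active.
With repressor LutP bound, *wexA* is not transcribed.
So WexA is not produced.
With no repressor bound, *cilQ* is transcribed.
So CilQ is produced and active.
Norleucine is absent, so PexQ is active.
With repressor PexQ bound, *irpG* is not transcribed.

OFF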